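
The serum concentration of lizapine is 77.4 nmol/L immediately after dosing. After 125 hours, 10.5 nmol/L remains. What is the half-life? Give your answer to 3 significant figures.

43.4 hours

A/A₀ = 10.5/77.4 ≈ 0.13566.
n = log₂(7.3714) ≈ 2.8819 half-lives elapsed in 125 hours.
t½ = 125/2.8819 ≈ 43.373 hours.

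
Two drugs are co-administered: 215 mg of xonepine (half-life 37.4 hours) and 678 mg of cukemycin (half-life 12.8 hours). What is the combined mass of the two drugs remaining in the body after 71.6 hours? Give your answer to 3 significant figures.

xonepine: 215 × (1/2)^(71.6/37.4) = 215 × (1/2)^1.9144 ≈ 57.034 mg.
cukemycin: 678 × (1/2)^(71.6/12.8) = 678 × (1/2)^5.5937 ≈ 14.039 mg.
Total = 57.034 + 14.039 ≈ 71.073 mg.

71.1 mg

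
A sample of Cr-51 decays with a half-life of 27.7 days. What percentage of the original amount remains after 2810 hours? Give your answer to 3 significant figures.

2810 hours = 117.083 days.
n = 117.083/27.7 ≈ 4.2268 half-lives.
Fraction remaining = (1/2)^4.2268 ≈ 0.053407, i.e. 5.3407%.

5.34%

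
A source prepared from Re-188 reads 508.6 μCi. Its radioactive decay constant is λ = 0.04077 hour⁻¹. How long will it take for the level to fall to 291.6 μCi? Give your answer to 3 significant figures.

13.6 hours

t½ = ln 2 / λ = 0.69315 / 0.04077 ≈ 17.001 hours.
Fraction remaining = 291.6/508.6 ≈ 0.57334.
n = log₂(508.6/291.6) = ln(1.7442)/ln 2 ≈ 0.80254 half-lives.
t = n × t½ = 0.80254 × 17.001 ≈ 13.644 hours.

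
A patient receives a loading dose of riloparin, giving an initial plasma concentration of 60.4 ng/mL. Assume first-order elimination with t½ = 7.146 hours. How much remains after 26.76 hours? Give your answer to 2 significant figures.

Number of half-lives: n = 26.76/7.146 ≈ 3.7448.
Remaining = 60.4 × (1/2)^3.7448 = 60.4 × 0.074596 ≈ 4.5056 ng/mL.

4.5 ng/mL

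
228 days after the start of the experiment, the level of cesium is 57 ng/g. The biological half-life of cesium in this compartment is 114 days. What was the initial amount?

228 ng/g

Number of half-lives elapsed: n = 228/114 ≈ 2.
A₀ = A × 2^n = 57 × 2^2 = 57 × 4 ≈ 228 ng/g.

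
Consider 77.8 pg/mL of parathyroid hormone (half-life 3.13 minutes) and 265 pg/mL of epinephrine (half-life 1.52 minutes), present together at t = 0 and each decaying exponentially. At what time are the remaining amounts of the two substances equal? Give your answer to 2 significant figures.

5.2 minutes

Set 77.8·(1/2)^(t/3.13) = 265·(1/2)^(t/1.52).
Taking log₂: log₂(77.8/265) = t·(1/3.13 − 1/1.52).
log₂(0.29358) = -1.7682; 1/3.13 − 1/1.52 = -0.33841.
t = -1.7682 / -0.33841 ≈ 5.2249 minutes.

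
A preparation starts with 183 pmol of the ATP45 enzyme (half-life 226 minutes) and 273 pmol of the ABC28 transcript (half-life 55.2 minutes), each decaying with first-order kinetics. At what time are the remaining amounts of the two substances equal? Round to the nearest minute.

42 minutes

Set 183·(1/2)^(t/226) = 273·(1/2)^(t/55.2).
Taking log₂: log₂(183/273) = t·(1/226 − 1/55.2).
log₂(0.67033) = -0.57706; 1/226 − 1/55.2 = -0.013691.
t = -0.57706 / -0.013691 ≈ 42.148 minutes.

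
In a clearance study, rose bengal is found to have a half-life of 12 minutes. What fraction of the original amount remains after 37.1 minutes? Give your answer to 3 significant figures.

n = 37.1/12 ≈ 3.0917 half-lives.
Fraction remaining = (1/2)^3.0917 ≈ 0.1173.

0.117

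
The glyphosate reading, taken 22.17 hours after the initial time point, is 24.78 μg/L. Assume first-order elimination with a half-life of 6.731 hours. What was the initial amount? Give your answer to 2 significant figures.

Number of half-lives elapsed: n = 22.17/6.731 ≈ 3.2937.
A₀ = A × 2^n = 24.78 × 2^3.2937 = 24.78 × 9.8063 ≈ 243 μg/L.

240 μg/L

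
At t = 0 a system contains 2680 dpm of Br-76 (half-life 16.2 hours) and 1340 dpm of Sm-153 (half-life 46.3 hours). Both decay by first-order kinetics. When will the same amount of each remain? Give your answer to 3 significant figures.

Set 2680·(1/2)^(t/16.2) = 1340·(1/2)^(t/46.3).
Taking log₂: log₂(2680/1340) = t·(1/16.2 − 1/46.3).
log₂(2) = 1; 1/16.2 − 1/46.3 = 0.04013.
t = 1 / 0.04013 ≈ 24.919 hours.

24.9 hours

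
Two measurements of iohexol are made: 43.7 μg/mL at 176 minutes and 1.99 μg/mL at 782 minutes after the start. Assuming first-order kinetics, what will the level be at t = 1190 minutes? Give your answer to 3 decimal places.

0.249 μg/mL

Over Δt = 782 − 176 = 606 minutes, the level fell by a factor of 43.7/1.99 ≈ 21.96.
n = log₂(21.96) ≈ 4.4568 half-lives, so t½ = 606/4.4568 ≈ 135.97 minutes.
From t = 782 to t = 1190: 1.99 × (1/2)^((1190−782)/135.97) ≈ 0.24864 μg/mL.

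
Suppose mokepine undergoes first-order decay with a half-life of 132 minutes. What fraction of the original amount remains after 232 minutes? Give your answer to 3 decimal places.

n = 232/132 ≈ 1.7576 half-lives.
Fraction remaining = (1/2)^1.7576 ≈ 0.29574.

0.296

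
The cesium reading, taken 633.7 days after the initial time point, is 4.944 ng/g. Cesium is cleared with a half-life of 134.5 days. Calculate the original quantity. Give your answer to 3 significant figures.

Number of half-lives elapsed: n = 633.7/134.5 ≈ 4.7115.
A₀ = A × 2^n = 4.944 × 2^4.7115 = 4.944 × 26.201 ≈ 129.54 ng/g.

130 ng/g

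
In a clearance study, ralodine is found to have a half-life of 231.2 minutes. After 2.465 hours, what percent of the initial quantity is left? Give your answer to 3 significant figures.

2.465 hours = 147.9 minutes.
n = 147.9/231.2 ≈ 0.63971 half-lives.
Fraction remaining = (1/2)^0.63971 ≈ 0.64184, i.e. 64.184%.

64.2%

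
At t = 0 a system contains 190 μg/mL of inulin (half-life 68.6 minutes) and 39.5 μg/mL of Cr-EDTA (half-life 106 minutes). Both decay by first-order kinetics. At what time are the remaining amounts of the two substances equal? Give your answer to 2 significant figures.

440 minutes

Set 190·(1/2)^(t/68.6) = 39.5·(1/2)^(t/106).
Taking log₂: log₂(190/39.5) = t·(1/68.6 − 1/106).
log₂(4.8101) = 2.2661; 1/68.6 − 1/106 = 0.0051433.
t = 2.2661 / 0.0051433 ≈ 440.59 minutes.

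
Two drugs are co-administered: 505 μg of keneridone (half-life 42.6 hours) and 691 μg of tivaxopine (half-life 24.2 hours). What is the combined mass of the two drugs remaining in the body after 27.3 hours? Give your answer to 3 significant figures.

keneridone: 505 × (1/2)^(27.3/42.6) = 505 × (1/2)^0.64085 ≈ 323.88 μg.
tivaxopine: 691 × (1/2)^(27.3/24.2) = 691 × (1/2)^1.1281 ≈ 316.15 μg.
Total = 323.88 + 316.15 ≈ 640.02 μg.

640 μg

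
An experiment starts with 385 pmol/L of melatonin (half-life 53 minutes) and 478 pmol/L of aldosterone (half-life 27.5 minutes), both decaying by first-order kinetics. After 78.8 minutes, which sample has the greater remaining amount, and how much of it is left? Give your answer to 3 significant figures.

melatonin: 385 × (1/2)^1.4868 ≈ 137.37 pmol/L.
aldosterone: 478 × (1/2)^2.8655 ≈ 65.59 pmol/L.
Melatonin has more remaining, at ≈ 137.37 pmol/L.

melatonin, 137 pmol/L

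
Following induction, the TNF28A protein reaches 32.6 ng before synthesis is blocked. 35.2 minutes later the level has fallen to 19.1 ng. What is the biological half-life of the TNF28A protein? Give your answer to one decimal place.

45.6 minutes

A/A₀ = 19.1/32.6 ≈ 0.58589.
n = log₂(1.7068) ≈ 0.7713 half-lives elapsed in 35.2 minutes.
t½ = 35.2/0.7713 ≈ 45.637 minutes.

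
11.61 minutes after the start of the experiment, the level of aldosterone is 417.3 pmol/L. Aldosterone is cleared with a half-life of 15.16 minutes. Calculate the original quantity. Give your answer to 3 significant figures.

Number of half-lives elapsed: n = 11.61/15.16 ≈ 0.76583.
A₀ = A × 2^n = 417.3 × 2^0.76583 = 417.3 × 1.7003 ≈ 709.56 pmol/L.

710 pmol/L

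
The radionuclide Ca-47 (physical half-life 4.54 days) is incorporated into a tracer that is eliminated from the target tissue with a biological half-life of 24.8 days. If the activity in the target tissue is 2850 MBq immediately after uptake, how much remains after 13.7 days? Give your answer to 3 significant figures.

1/t_eff = 1/t_phys + 1/t_biol = 1/4.54 + 1/24.8 = 0.26059 per day.
t_eff = 4.54 × 24.8 / (4.54 + 24.8) ≈ 3.8375 days.
Remaining = 2850 × (1/2)^(13.7/3.8375) = 2850 × (1/2)^3.57 ≈ 239.97 MBq.

240 MBq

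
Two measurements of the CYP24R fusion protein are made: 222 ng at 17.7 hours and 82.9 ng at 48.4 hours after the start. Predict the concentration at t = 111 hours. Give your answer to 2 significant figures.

Over Δt = 48.4 − 17.7 = 30.7 hours, the level fell by a factor of 222/82.9 ≈ 2.6779.
n = log₂(2.6779) ≈ 1.4211 half-lives, so t½ = 30.7/1.4211 ≈ 21.603 hours.
From t = 48.4 to t = 111: 82.9 × (1/2)^((111−48.4)/21.603) ≈ 11.123 ng.

11 ng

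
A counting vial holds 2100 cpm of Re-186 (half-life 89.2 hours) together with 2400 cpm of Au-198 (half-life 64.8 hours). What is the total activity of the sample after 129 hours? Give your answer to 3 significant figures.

Re-186: 2100 × (1/2)^(129/89.2) = 2100 × (1/2)^1.4462 ≈ 770.68 cpm.
Au-198: 2400 × (1/2)^(129/64.8) = 2400 × (1/2)^1.9907 ≈ 603.86 cpm.
Total = 770.68 + 603.86 ≈ 1374.5 cpm.

1370 cpm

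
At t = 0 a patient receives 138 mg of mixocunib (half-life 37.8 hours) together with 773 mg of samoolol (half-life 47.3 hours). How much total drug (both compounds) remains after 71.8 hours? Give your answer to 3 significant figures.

307 mg

mixocunib: 138 × (1/2)^(71.8/37.8) = 138 × (1/2)^1.8995 ≈ 36.99 mg.
samoolol: 773 × (1/2)^(71.8/47.3) = 773 × (1/2)^1.518 ≈ 269.91 mg.
Total = 36.99 + 269.91 ≈ 306.9 mg.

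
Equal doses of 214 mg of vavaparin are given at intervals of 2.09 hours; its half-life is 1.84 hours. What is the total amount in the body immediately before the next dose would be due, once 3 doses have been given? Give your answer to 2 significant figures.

The 3 doses were given 6.27, 4.18, 2.09 hours ago.
Total = 214·(1/2)^(6.27/1.84) + 214·(1/2)^(4.18/1.84) + 214·(1/2)^(2.09/1.84)
      = 20.166 + 44.315 + 97.383 ≈ 161.86 mg.

160 mg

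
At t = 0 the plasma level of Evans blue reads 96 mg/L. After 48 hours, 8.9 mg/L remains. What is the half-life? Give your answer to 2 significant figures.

14 hours

A/A₀ = 8.9/96 ≈ 0.092708.
n = log₂(10.787) ≈ 3.4312 half-lives elapsed in 48 hours.
t½ = 48/3.4312 ≈ 13.989 hours.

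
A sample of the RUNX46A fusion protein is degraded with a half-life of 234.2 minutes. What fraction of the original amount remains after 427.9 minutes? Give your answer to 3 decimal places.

0.282

n = 427.9/234.2 ≈ 1.8271 half-lives.
Fraction remaining = (1/2)^1.8271 ≈ 0.28184.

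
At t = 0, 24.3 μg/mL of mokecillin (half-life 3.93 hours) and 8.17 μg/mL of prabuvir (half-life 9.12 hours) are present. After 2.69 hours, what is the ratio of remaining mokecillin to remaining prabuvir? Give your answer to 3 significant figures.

mokecillin: 24.3 × (1/2)^(2.69/3.93) = 24.3 × (1/2)^0.68448 ≈ 15.12 μg/mL.
prabuvir: 8.17 × (1/2)^(2.69/9.12) = 8.17 × (1/2)^0.29496 ≈ 6.6593 μg/mL.
Ratio ≈ 15.12 / 6.6593 ≈ 2.2705.

2.27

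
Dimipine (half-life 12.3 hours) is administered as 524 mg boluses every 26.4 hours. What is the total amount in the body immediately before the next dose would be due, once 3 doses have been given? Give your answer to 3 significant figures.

The 3 doses were given 79.2, 52.8, 26.4 hours ago.
Total = 524·(1/2)^(79.2/12.3) + 524·(1/2)^(52.8/12.3) + 524·(1/2)^(26.4/12.3)
      = 6.0394 + 26.737 + 118.36 ≈ 151.14 mg.

151 mg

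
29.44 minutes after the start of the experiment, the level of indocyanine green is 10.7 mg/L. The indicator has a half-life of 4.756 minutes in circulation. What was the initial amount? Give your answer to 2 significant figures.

Number of half-lives elapsed: n = 29.44/4.756 ≈ 6.1901.
A₀ = A × 2^n = 10.7 × 2^6.1901 = 10.7 × 73.013 ≈ 781.24 mg/L.

780 mg/L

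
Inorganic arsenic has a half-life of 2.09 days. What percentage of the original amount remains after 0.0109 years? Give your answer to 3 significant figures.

26.7%

0.0109 years = 3.9785 days.
n = 3.9785/2.09 ≈ 1.9036 half-lives.
Fraction remaining = (1/2)^1.9036 ≈ 0.26728, i.e. 26.728%.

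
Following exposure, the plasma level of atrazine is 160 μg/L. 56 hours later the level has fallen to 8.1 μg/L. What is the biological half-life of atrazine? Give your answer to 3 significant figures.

A/A₀ = 8.1/160 ≈ 0.050625.
n = log₂(19.753) ≈ 4.304 half-lives elapsed in 56 hours.
t½ = 56/4.304 ≈ 13.011 hours.

13.0 hours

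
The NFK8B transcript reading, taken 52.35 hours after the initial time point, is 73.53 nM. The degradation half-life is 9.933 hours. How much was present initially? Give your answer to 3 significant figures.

2840 nM

Number of half-lives elapsed: n = 52.35/9.933 ≈ 5.2703.
A₀ = A × 2^n = 73.53 × 2^5.2703 = 73.53 × 38.594 ≈ 2837.8 nM.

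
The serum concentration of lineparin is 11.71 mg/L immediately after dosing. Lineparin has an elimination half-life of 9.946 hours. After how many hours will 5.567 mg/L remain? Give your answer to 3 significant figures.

10.7 hours

Fraction remaining = 5.567/11.71 ≈ 0.47541.
n = log₂(11.71/5.567) = ln(2.1035)/ln 2 ≈ 1.0728 half-lives.
t = n × t½ = 1.0728 × 9.946 ≈ 10.67 hours.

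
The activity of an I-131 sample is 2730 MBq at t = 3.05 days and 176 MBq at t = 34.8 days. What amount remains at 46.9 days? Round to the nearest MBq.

62 MBq

Over Δt = 34.8 − 3.05 = 31.75 days, the level fell by a factor of 2730/176 ≈ 15.511.
n = log₂(15.511) ≈ 3.9553 half-lives, so t½ = 31.75/3.9553 ≈ 8.0273 days.
From t = 34.8 to t = 46.9: 176 × (1/2)^((46.9−34.8)/8.0273) ≈ 61.909 MBq.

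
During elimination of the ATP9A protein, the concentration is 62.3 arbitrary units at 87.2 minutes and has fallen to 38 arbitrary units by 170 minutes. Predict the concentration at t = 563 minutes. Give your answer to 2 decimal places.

Over Δt = 170 − 87.2 = 82.8 minutes, the level fell by a factor of 62.3/38 ≈ 1.6395.
n = log₂(1.6395) ≈ 0.71323 half-lives, so t½ = 82.8/0.71323 ≈ 116.09 minutes.
From t = 170 to t = 563: 38 × (1/2)^((563−170)/116.09) ≈ 3.6368 arbitrary units.

3.64 arbitrary units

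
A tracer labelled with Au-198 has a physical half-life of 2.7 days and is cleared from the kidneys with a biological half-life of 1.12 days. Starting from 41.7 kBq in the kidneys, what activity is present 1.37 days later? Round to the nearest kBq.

1/t_eff = 1/t_phys + 1/t_biol = 1/2.7 + 1/1.12 = 1.2632 per day.
t_eff = 2.7 × 1.12 / (2.7 + 1.12) ≈ 0.79162 days.
Remaining = 41.7 × (1/2)^(1.37/0.79162) = 41.7 × (1/2)^1.7306 ≈ 12.565 kBq.

13 kBq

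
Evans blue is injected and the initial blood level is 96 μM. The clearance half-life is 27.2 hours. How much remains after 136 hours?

Elapsed time is 5 half-lives (136/27.2).
Each half-life halves the amount: 96 × (1/2)^5 = 96/32 = 3 μM.

3 μM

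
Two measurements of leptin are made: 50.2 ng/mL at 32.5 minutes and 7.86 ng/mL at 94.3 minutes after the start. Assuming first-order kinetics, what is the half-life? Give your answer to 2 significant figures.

23 minutes

Over Δt = 94.3 − 32.5 = 61.8 minutes, the level fell by a factor of 50.2/7.86 ≈ 6.3868.
n = log₂(6.3868) ≈ 2.6751 half-lives, so t½ = 61.8/2.6751 ≈ 23.102 minutes.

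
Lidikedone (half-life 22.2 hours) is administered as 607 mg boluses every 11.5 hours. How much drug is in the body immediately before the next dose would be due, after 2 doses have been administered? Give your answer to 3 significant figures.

The 2 doses were given 23, 11.5 hours ago.
Total = 607·(1/2)^(23/22.2) + 607·(1/2)^(11.5/22.2)
      = 296.01 + 423.89 ≈ 719.9 mg.

720 mg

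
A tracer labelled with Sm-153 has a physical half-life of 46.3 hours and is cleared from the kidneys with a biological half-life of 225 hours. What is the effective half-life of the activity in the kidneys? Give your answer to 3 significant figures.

38.4 hours

1/t_eff = 1/t_phys + 1/t_biol = 1/46.3 + 1/225 = 0.026043 per hour.
t_eff = 46.3 × 225 / (46.3 + 225) ≈ 38.398 hours.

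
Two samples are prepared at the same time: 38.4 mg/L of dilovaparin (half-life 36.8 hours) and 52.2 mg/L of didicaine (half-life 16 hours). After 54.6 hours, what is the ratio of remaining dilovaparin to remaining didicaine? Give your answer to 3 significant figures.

dilovaparin: 38.4 × (1/2)^(54.6/36.8) = 38.4 × (1/2)^1.4837 ≈ 13.731 mg/L.
didicaine: 52.2 × (1/2)^(54.6/16) = 52.2 × (1/2)^3.4125 ≈ 4.9024 mg/L.
Ratio ≈ 13.731 / 4.9024 ≈ 2.8008.

2.80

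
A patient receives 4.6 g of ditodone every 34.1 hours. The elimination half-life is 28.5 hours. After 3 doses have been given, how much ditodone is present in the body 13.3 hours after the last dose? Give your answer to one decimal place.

The 3 doses were given 81.5, 47.4, 13.3 hours ago.
Total = 4.6·(1/2)^(81.5/28.5) + 4.6·(1/2)^(47.4/28.5) + 4.6·(1/2)^(13.3/28.5)
      = 0.63375 + 1.4524 + 3.3287 ≈ 5.4149 g.

5.4 g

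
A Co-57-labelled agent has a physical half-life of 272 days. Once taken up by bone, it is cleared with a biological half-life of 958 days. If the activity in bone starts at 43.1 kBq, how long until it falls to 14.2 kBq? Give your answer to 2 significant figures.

340 days

1/t_eff = 1/t_phys + 1/t_biol = 1/272 + 1/958 = 0.0047203 per day.
t_eff = 272 × 958 / (272 + 958) ≈ 211.85 days.
n = log₂(43.1/14.2) ≈ 1.6018; t = 1.6018 × 211.85 ≈ 339.34 days.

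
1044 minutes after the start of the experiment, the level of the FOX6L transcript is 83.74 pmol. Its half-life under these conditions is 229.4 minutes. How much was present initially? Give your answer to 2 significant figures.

2000 pmol

Number of half-lives elapsed: n = 1044/229.4 ≈ 4.551.
A₀ = A × 2^n = 83.74 × 2^4.551 = 83.74 × 23.442 ≈ 1963 pmol.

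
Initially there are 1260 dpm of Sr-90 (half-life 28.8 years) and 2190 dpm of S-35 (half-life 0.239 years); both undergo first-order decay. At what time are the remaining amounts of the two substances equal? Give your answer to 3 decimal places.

0.192 years

Set 1260·(1/2)^(t/28.8) = 2190·(1/2)^(t/0.239).
Taking log₂: log₂(1260/2190) = t·(1/28.8 − 1/0.239).
log₂(0.57534) = -0.79751; 1/28.8 − 1/0.239 = -4.1494.
t = -0.79751 / -4.1494 ≈ 0.1922 years.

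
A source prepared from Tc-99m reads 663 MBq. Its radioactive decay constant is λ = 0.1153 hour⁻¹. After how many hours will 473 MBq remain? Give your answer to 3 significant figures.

t½ = ln 2 / λ = 0.69315 / 0.1153 ≈ 6.0117 hours.
Fraction remaining = 473/663 ≈ 0.71342.
n = log₂(663/473) = ln(1.4017)/ln 2 ≈ 0.48717 half-lives.
t = n × t½ = 0.48717 × 6.0117 ≈ 2.9287 hours.

2.93 hours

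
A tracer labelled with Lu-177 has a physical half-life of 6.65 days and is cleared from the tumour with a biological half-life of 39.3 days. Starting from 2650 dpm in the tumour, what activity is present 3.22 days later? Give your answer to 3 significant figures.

1790 dpm

1/t_eff = 1/t_phys + 1/t_biol = 1/6.65 + 1/39.3 = 0.17582 per day.
t_eff = 6.65 × 39.3 / (6.65 + 39.3) ≈ 5.6876 days.
Remaining = 2650 × (1/2)^(3.22/5.6876) = 2650 × (1/2)^0.56614 ≈ 1789.9 dpm.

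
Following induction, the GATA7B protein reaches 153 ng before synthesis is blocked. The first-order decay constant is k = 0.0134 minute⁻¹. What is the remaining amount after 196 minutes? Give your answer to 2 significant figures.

11 ng

t½ = ln 2 / k = 0.69315 / 0.0134 ≈ 51.727 minutes.
Number of half-lives: n = 196/51.727 ≈ 3.7891.
Remaining = 153 × (1/2)^3.7891 = 153 × 0.072338 ≈ 11.068 ng.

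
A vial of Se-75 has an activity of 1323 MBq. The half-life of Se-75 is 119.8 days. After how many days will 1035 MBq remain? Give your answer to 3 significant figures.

42.4 days

Fraction remaining = 1035/1323 ≈ 0.78231.
n = log₂(1323/1035) = ln(1.2783)/ln 2 ≈ 0.35418 half-lives.
t = n × t½ = 0.35418 × 119.8 ≈ 42.431 days.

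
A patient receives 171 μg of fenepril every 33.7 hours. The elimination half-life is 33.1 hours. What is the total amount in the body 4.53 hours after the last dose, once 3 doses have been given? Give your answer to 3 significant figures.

270 μg

The 3 doses were given 71.93, 38.23, 4.53 hours ago.
Total = 171·(1/2)^(71.93/33.1) + 171·(1/2)^(38.23/33.1) + 171·(1/2)^(4.53/33.1)
      = 37.916 + 76.791 + 155.52 ≈ 270.23 μg.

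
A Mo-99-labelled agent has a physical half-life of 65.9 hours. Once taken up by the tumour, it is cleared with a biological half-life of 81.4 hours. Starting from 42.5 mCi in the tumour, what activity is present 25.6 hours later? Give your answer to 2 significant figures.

1/t_eff = 1/t_phys + 1/t_biol = 1/65.9 + 1/81.4 = 0.02746 per hour.
t_eff = 65.9 × 81.4 / (65.9 + 81.4) ≈ 36.417 hours.
Remaining = 42.5 × (1/2)^(25.6/36.417) = 42.5 × (1/2)^0.70296 ≈ 26.108 mCi.

26 mCi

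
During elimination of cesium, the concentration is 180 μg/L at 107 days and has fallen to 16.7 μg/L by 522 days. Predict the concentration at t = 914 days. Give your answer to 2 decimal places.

Over Δt = 522 − 107 = 415 days, the level fell by a factor of 180/16.7 ≈ 10.778.
n = log₂(10.778) ≈ 3.4301 half-lives, so t½ = 415/3.4301 ≈ 120.99 days.
From t = 522 to t = 914: 16.7 × (1/2)^((914−522)/120.99) ≈ 1.7676 μg/L.

1.77 μg/L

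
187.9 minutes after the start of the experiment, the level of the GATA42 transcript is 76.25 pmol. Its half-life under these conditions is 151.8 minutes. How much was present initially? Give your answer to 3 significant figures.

Number of half-lives elapsed: n = 187.9/151.8 ≈ 1.2378.
A₀ = A × 2^n = 76.25 × 2^1.2378 = 76.25 × 2.3584 ≈ 179.83 pmol.

180 pmol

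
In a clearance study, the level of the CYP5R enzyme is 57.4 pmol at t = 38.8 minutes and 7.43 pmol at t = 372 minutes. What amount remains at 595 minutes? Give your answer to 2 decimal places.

1.89 pmol

Over Δt = 372 − 38.8 = 333.2 minutes, the level fell by a factor of 57.4/7.43 ≈ 7.7254.
n = log₂(7.7254) ≈ 2.9496 half-lives, so t½ = 333.2/2.9496 ≈ 112.96 minutes.
From t = 372 to t = 595: 7.43 × (1/2)^((595−372)/112.96) ≈ 1.8912 pmol.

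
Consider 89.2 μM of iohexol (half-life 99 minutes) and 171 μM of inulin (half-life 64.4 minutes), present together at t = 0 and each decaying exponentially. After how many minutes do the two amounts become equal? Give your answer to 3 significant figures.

Set 89.2·(1/2)^(t/99) = 171·(1/2)^(t/64.4).
Taking log₂: log₂(89.2/171) = t·(1/99 − 1/64.4).
log₂(0.52164) = -0.93888; 1/99 − 1/64.4 = -0.0054269.
t = -0.93888 / -0.0054269 ≈ 173 minutes.

173 minutes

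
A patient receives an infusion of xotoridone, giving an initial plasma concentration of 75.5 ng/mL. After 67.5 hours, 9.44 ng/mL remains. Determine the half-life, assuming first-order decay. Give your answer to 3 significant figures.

22.5 hours

A/A₀ = 9.44/75.5 ≈ 0.12503.
n = log₂(7.9979) ≈ 2.9996 half-lives elapsed in 67.5 hours.
t½ = 67.5/2.9996 ≈ 22.503 hours.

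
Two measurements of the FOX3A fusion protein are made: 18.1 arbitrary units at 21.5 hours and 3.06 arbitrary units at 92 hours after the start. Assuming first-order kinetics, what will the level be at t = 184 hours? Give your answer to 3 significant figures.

0.301 arbitrary units

Over Δt = 92 − 21.5 = 70.5 hours, the level fell by a factor of 18.1/3.06 ≈ 5.915.
n = log₂(5.915) ≈ 2.5644 half-lives, so t½ = 70.5/2.5644 ≈ 27.492 hours.
From t = 92 to t = 184: 3.06 × (1/2)^((184−92)/27.492) ≈ 0.30085 arbitrary units.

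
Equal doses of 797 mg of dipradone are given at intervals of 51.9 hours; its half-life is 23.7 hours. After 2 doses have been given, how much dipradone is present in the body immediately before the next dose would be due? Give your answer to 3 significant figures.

213 mg

The 2 doses were given 103.8, 51.9 hours ago.
Total = 797·(1/2)^(103.8/23.7) + 797·(1/2)^(51.9/23.7)
      = 38.285 + 174.68 ≈ 212.96 mg.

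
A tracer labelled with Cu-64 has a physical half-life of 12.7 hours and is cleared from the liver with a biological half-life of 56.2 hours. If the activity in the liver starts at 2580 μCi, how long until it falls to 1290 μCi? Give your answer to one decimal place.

10.4 hours

1/t_eff = 1/t_phys + 1/t_biol = 1/12.7 + 1/56.2 = 0.096534 per hour.
t_eff = 12.7 × 56.2 / (12.7 + 56.2) ≈ 10.359 hours.
n = log₂(2580/1290) ≈ 1; t = 1 × 10.359 ≈ 10.359 hours.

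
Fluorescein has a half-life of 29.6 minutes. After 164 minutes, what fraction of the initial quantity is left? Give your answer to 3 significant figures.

n = 164/29.6 ≈ 5.5405 half-lives.
Fraction remaining = (1/2)^5.5405 ≈ 0.021485.

0.0215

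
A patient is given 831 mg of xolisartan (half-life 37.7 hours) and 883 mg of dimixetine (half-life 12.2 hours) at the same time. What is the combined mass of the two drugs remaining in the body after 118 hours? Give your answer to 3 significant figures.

xolisartan: 831 × (1/2)^(118/37.7) = 831 × (1/2)^3.13 ≈ 94.926 mg.
dimixetine: 883 × (1/2)^(118/12.2) = 883 × (1/2)^9.6721 ≈ 1.0823 mg.
Total = 94.926 + 1.0823 ≈ 96.008 mg.

96.0 mg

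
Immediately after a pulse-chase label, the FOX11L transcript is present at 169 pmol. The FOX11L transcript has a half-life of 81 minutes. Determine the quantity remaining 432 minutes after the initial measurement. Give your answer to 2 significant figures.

Number of half-lives: n = 432/81 ≈ 5.3333.
Remaining = 169 × (1/2)^5.3333 = 169 × 0.024803 ≈ 4.1917 pmol.

4.2 pmol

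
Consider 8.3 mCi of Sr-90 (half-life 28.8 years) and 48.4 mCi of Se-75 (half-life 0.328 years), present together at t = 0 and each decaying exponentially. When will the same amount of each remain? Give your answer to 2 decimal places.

0.84 years

Set 8.3·(1/2)^(t/28.8) = 48.4·(1/2)^(t/0.328).
Taking log₂: log₂(8.3/48.4) = t·(1/28.8 − 1/0.328).
log₂(0.17149) = -2.5438; 1/28.8 − 1/0.328 = -3.0141.
t = -2.5438 / -3.0141 ≈ 0.84399 years.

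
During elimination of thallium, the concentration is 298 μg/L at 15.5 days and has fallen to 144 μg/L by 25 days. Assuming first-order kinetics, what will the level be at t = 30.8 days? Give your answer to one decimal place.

92.4 μg/L

Over Δt = 25 − 15.5 = 9.5 days, the level fell by a factor of 298/144 ≈ 2.0694.
n = log₂(2.0694) ≈ 1.0492 half-lives, so t½ = 9.5/1.0492 ≈ 9.0541 days.
From t = 25 to t = 30.8: 144 × (1/2)^((30.8−25)/9.0541) ≈ 92.369 μg/L.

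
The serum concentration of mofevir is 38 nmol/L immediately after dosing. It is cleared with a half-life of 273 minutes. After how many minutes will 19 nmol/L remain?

19/38 = 1/2, so 1 half-life has elapsed.
t = 1 × 273 = 273 minutes.

273 minutes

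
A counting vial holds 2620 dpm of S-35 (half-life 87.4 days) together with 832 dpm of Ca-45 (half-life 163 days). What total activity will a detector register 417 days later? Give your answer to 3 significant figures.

S-35: 2620 × (1/2)^(417/87.4) = 2620 × (1/2)^4.7712 ≈ 95.948 dpm.
Ca-45: 832 × (1/2)^(417/163) = 832 × (1/2)^2.5583 ≈ 141.25 dpm.
Total = 95.948 + 141.25 ≈ 237.2 dpm.

237 dpm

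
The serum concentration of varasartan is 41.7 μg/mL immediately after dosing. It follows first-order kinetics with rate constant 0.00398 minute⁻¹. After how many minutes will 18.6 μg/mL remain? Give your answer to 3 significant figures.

203 minutes

t½ = ln 2 / λ = 0.69315 / 0.00398 ≈ 174.16 minutes.
Fraction remaining = 18.6/41.7 ≈ 0.44604.
n = log₂(41.7/18.6) = ln(2.2419)/ln 2 ≈ 1.1647 half-lives.
t = n × t½ = 1.1647 × 174.16 ≈ 202.85 minutes.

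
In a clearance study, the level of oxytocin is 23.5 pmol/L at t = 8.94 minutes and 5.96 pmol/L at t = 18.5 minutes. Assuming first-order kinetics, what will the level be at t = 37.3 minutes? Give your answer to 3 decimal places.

0.401 pmol/L

Over Δt = 18.5 − 8.94 = 9.56 minutes, the level fell by a factor of 23.5/5.96 ≈ 3.943.
n = log₂(3.943) ≈ 1.9793 half-lives, so t½ = 9.56/1.9793 ≈ 4.83 minutes.
From t = 18.5 to t = 37.3: 5.96 × (1/2)^((37.3−18.5)/4.83) ≈ 0.40137 pmol/L.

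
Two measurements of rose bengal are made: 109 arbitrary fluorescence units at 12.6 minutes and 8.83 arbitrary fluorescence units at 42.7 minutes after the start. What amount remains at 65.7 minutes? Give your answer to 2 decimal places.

1.29 arbitrary fluorescence units

Over Δt = 42.7 − 12.6 = 30.1 minutes, the level fell by a factor of 109/8.83 ≈ 12.344.
n = log₂(12.344) ≈ 3.6258 half-lives, so t½ = 30.1/3.6258 ≈ 8.3017 minutes.
From t = 42.7 to t = 65.7: 8.83 × (1/2)^((65.7−42.7)/8.3017) ≈ 1.294 arbitrary fluorescence units.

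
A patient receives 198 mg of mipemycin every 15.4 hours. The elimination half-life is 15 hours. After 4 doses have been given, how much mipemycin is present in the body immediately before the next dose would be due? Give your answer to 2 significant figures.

The 4 doses were given 61.6, 46.2, 30.8, 15.4 hours ago.
Total = 198·(1/2)^(61.6/15) + 198·(1/2)^(46.2/15) + 198·(1/2)^(30.8/15) + 198·(1/2)^(15.4/15)
      = 11.493 + 23.415 + 47.704 + 97.187 ≈ 179.8 mg.

180 mg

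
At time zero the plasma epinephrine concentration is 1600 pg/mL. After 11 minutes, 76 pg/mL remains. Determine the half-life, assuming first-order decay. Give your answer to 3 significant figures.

A/A₀ = 76/1600 ≈ 0.0475.
n = log₂(21.053) ≈ 4.3959 half-lives elapsed in 11 minutes.
t½ = 11/4.3959 ≈ 2.5023 minutes.

2.50 minutes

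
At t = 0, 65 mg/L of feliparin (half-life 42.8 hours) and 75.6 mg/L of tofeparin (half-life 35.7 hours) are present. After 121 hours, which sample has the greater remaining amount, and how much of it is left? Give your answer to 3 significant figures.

feliparin, 9.16 mg/L

feliparin: 65 × (1/2)^2.8271 ≈ 9.1595 mg/L.
tofeparin: 75.6 × (1/2)^3.3894 ≈ 7.2148 mg/L.
Feliparin has more remaining, at ≈ 9.1595 mg/L.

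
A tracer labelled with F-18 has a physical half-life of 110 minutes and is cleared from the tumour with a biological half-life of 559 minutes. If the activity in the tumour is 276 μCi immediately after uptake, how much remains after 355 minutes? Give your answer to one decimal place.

1/t_eff = 1/t_phys + 1/t_biol = 1/110 + 1/559 = 0.01088 per minute.
t_eff = 110 × 559 / (110 + 559) ≈ 91.913 minutes.
Remaining = 276 × (1/2)^(355/91.913) = 276 × (1/2)^3.8623 ≈ 18.977 μCi.

19.0 μCi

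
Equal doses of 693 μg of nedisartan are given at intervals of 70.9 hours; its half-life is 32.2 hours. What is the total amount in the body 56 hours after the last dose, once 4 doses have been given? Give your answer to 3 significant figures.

265 μg

The 4 doses were given 268.7, 197.8, 126.9, 56 hours ago.
Total = 693·(1/2)^(268.7/32.2) + 693·(1/2)^(197.8/32.2) + 693·(1/2)^(126.9/32.2) + 693·(1/2)^(56/32.2)
      = 2.1317 + 9.8073 + 45.121 + 207.59 ≈ 264.65 μg.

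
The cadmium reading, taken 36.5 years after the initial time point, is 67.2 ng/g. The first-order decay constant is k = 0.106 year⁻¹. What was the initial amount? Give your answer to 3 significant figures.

t½ = ln 2 / k = 0.69315 / 0.106 ≈ 6.5391 years.
Number of half-lives elapsed: n = 36.5/6.5391 ≈ 5.5818.
A₀ = A × 2^n = 67.2 × 2^5.5818 = 67.2 × 47.894 ≈ 3218.5 ng/g.

3220 ng/g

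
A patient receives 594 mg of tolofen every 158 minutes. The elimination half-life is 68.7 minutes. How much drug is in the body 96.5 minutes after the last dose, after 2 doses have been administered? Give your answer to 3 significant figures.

The 2 doses were given 254.5, 96.5 minutes ago.
Total = 594·(1/2)^(254.5/68.7) + 594·(1/2)^(96.5/68.7)
      = 45.564 + 224.36 ≈ 269.92 mg.

270 mg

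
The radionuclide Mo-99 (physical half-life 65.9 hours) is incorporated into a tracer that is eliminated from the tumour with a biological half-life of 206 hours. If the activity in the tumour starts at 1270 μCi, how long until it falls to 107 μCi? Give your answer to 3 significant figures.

178 hours

1/t_eff = 1/t_phys + 1/t_biol = 1/65.9 + 1/206 = 0.020029 per hour.
t_eff = 65.9 × 206 / (65.9 + 206) ≈ 49.928 hours.
n = log₂(1270/107) ≈ 3.5691; t = 3.5691 × 49.928 ≈ 178.2 hours.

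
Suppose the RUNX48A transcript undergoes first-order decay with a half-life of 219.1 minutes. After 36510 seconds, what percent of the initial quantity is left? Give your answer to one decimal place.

14.6%

36510 seconds = 608.5 minutes.
n = 608.5/219.1 ≈ 2.7773 half-lives.
Fraction remaining = (1/2)^2.7773 ≈ 0.14587, i.e. 14.587%.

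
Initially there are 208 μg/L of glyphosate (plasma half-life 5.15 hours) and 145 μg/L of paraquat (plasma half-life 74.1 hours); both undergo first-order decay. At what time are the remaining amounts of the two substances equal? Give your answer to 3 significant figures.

Set 208·(1/2)^(t/5.15) = 145·(1/2)^(t/74.1).
Taking log₂: log₂(208/145) = t·(1/5.15 − 1/74.1).
log₂(1.4345) = 0.52053; 1/5.15 − 1/74.1 = 0.18068.
t = 0.52053 / 0.18068 ≈ 2.881 hours.

2.88 hours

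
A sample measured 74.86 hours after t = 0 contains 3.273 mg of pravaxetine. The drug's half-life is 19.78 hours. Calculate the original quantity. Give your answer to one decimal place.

Number of half-lives elapsed: n = 74.86/19.78 ≈ 3.7846.
A₀ = A × 2^n = 3.273 × 2^3.7846 = 3.273 × 13.781 ≈ 45.106 mg.

45.1 mg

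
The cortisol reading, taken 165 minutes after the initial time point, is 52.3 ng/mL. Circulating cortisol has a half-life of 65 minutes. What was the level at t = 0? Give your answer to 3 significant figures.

Number of half-lives elapsed: n = 165/65 ≈ 2.5385.
A₀ = A × 2^n = 52.3 × 2^2.5385 = 52.3 × 5.8097 ≈ 303.85 ng/mL.

304 ng/mL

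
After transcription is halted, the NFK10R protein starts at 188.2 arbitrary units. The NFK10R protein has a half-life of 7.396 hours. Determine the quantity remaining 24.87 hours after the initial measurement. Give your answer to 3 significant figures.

18.3 arbitrary units

Number of half-lives: n = 24.87/7.396 ≈ 3.3626.
Remaining = 188.2 × (1/2)^3.3626 = 188.2 × 0.097218 ≈ 18.296 arbitrary units.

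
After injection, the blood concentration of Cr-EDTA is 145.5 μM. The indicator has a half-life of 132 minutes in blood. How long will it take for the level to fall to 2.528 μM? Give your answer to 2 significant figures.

Fraction remaining = 2.528/145.5 ≈ 0.017375.
n = log₂(145.5/2.528) = ln(57.555)/ln 2 ≈ 5.8469 half-lives.
t = n × t½ = 5.8469 × 132 ≈ 771.79 minutes.

770 minutes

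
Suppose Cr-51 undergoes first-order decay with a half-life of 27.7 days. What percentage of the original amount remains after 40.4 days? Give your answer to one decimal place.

n = 40.4/27.7 ≈ 1.4585 half-lives.
Fraction remaining = (1/2)^1.4585 ≈ 0.36388, i.e. 36.388%.

36.4%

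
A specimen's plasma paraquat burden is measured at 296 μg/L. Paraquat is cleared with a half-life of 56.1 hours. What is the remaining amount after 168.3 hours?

37 μg/L

Elapsed time is 3 half-lives (168.3/56.1).
Each half-life halves the amount: 296 × (1/2)^3 = 296/8 = 37 μg/L.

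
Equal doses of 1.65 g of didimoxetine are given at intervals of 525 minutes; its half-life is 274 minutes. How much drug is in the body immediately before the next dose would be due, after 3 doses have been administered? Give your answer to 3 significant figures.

The 3 doses were given 1575, 1050, 525 minutes ago.
Total = 1.65·(1/2)^(1575/274) + 1.65·(1/2)^(1050/274) + 1.65·(1/2)^(525/274)
      = 0.030698 + 0.11585 + 0.43721 ≈ 0.58376 g.

0.584 g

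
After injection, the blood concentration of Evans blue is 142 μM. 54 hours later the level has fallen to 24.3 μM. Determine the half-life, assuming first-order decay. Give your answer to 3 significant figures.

21.2 hours

A/A₀ = 24.3/142 ≈ 0.17113.
n = log₂(5.8436) ≈ 2.5469 half-lives elapsed in 54 hours.
t½ = 54/2.5469 ≈ 21.203 hours.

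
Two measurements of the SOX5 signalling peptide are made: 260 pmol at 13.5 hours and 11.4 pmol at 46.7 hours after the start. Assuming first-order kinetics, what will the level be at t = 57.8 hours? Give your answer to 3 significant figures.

4.01 pmol

Over Δt = 46.7 − 13.5 = 33.2 hours, the level fell by a factor of 260/11.4 ≈ 22.807.
n = log₂(22.807) ≈ 4.5114 half-lives, so t½ = 33.2/4.5114 ≈ 7.3591 hours.
From t = 46.7 to t = 57.8: 11.4 × (1/2)^((57.8−46.7)/7.3591) ≈ 4.0073 pmol.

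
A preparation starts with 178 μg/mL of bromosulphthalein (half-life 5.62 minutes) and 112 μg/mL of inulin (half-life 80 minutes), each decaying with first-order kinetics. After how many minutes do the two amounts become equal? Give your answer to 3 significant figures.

Set 178·(1/2)^(t/5.62) = 112·(1/2)^(t/80).
Taking log₂: log₂(178/112) = t·(1/5.62 − 1/80).
log₂(1.5893) = 0.66838; 1/5.62 − 1/80 = 0.16544.
t = 0.66838 / 0.16544 ≈ 4.0401 minutes.

4.04 minutes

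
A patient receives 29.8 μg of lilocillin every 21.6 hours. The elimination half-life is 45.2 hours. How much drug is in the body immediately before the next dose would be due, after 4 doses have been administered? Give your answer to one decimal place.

The 4 doses were given 86.4, 64.8, 43.2, 21.6 hours ago.
Total = 29.8·(1/2)^(86.4/45.2) + 29.8·(1/2)^(64.8/45.2) + 29.8·(1/2)^(43.2/45.2) + 29.8·(1/2)^(21.6/45.2)
      = 7.9213 + 11.032 + 15.364 + 21.397 ≈ 55.715 μg.

55.7 μg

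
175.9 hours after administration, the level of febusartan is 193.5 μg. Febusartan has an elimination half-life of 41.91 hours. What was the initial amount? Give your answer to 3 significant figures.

3550 μg

Number of half-lives elapsed: n = 175.9/41.91 ≈ 4.1971.
A₀ = A × 2^n = 193.5 × 2^4.1971 = 193.5 × 18.342 ≈ 3549.2 μg.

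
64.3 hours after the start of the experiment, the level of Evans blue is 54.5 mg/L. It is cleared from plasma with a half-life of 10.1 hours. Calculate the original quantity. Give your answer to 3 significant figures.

Number of half-lives elapsed: n = 64.3/10.1 ≈ 6.3663.
A₀ = A × 2^n = 54.5 × 2^6.3663 = 54.5 × 82.501 ≈ 4496.3 mg/L.

4500 mg/L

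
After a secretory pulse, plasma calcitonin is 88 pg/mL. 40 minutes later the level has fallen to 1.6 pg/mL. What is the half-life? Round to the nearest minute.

7 minutes

A/A₀ = 1.6/88 ≈ 0.018182.
n = log₂(55) ≈ 5.7814 half-lives elapsed in 40 minutes.
t½ = 40/5.7814 ≈ 6.9188 minutes.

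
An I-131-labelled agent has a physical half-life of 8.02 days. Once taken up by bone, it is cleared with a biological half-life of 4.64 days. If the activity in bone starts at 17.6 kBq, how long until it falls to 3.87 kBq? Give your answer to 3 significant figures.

1/t_eff = 1/t_phys + 1/t_biol = 1/8.02 + 1/4.64 = 0.34021 per day.
t_eff = 8.02 × 4.64 / (8.02 + 4.64) ≈ 2.9394 days.
n = log₂(17.6/3.87) ≈ 2.1852; t = 2.1852 × 2.9394 ≈ 6.4231 days.

6.42 days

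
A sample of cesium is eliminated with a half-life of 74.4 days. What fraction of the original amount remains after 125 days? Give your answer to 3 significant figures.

n = 125/74.4 ≈ 1.6801 half-lives.
Fraction remaining = (1/2)^1.6801 ≈ 0.31206.

0.312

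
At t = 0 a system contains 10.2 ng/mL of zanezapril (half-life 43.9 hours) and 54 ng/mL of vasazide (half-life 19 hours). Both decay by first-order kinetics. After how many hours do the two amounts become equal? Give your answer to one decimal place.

80.5 hours

Set 10.2·(1/2)^(t/43.9) = 54·(1/2)^(t/19).
Taking log₂: log₂(10.2/54) = t·(1/43.9 − 1/19).
log₂(0.18889) = -2.4044; 1/43.9 − 1/19 = -0.029853.
t = -2.4044 / -0.029853 ≈ 80.542 hours.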